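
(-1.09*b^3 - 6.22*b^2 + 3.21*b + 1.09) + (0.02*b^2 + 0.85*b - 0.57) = -1.09*b^3 - 6.2*b^2 + 4.06*b + 0.52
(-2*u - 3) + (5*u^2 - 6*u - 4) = 5*u^2 - 8*u - 7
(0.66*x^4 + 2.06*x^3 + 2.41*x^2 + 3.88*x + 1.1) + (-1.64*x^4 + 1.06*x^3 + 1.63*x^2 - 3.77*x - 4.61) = -0.98*x^4 + 3.12*x^3 + 4.04*x^2 + 0.11*x - 3.51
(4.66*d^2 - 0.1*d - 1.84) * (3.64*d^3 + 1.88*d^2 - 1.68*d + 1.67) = 16.9624*d^5 + 8.3968*d^4 - 14.7144*d^3 + 4.491*d^2 + 2.9242*d - 3.0728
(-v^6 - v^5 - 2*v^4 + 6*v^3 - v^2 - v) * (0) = 0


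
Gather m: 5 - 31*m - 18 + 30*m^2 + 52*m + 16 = 30*m^2 + 21*m + 3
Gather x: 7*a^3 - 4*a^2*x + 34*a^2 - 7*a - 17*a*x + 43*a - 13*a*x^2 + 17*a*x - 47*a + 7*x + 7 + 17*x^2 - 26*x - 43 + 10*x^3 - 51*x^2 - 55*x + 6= 7*a^3 + 34*a^2 - 11*a + 10*x^3 + x^2*(-13*a - 34) + x*(-4*a^2 - 74) - 30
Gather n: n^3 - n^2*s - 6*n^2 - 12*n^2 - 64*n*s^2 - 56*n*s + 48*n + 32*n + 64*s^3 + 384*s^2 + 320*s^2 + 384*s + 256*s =n^3 + n^2*(-s - 18) + n*(-64*s^2 - 56*s + 80) + 64*s^3 + 704*s^2 + 640*s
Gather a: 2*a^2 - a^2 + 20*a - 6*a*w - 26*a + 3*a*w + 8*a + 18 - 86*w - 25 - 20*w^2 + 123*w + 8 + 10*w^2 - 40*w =a^2 + a*(2 - 3*w) - 10*w^2 - 3*w + 1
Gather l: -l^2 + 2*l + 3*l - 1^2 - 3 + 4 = -l^2 + 5*l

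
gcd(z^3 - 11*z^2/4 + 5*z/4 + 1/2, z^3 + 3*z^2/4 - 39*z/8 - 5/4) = z^2 - 7*z/4 - 1/2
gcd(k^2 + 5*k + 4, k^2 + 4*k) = k + 4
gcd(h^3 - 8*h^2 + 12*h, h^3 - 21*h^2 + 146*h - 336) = h - 6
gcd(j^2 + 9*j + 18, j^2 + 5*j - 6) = j + 6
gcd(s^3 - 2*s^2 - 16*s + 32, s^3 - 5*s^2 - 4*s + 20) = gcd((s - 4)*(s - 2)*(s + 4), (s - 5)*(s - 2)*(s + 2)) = s - 2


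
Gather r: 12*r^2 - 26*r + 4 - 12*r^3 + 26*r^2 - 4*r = -12*r^3 + 38*r^2 - 30*r + 4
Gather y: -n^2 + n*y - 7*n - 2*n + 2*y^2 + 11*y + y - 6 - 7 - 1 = -n^2 - 9*n + 2*y^2 + y*(n + 12) - 14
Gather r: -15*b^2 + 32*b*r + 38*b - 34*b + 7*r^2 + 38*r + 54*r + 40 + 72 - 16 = -15*b^2 + 4*b + 7*r^2 + r*(32*b + 92) + 96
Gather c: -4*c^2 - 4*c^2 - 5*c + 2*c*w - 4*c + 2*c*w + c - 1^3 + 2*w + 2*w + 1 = -8*c^2 + c*(4*w - 8) + 4*w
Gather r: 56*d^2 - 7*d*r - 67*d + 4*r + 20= 56*d^2 - 67*d + r*(4 - 7*d) + 20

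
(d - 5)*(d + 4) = d^2 - d - 20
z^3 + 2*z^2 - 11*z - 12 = (z - 3)*(z + 1)*(z + 4)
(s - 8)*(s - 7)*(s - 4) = s^3 - 19*s^2 + 116*s - 224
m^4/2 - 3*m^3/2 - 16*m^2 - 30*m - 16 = (m/2 + 1)*(m - 8)*(m + 1)*(m + 2)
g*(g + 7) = g^2 + 7*g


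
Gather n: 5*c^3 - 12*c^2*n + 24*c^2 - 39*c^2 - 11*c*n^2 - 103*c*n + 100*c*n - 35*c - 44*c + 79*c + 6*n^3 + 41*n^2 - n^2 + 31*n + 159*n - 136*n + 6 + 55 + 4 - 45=5*c^3 - 15*c^2 + 6*n^3 + n^2*(40 - 11*c) + n*(-12*c^2 - 3*c + 54) + 20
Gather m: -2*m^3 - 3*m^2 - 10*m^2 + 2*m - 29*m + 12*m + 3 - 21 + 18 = -2*m^3 - 13*m^2 - 15*m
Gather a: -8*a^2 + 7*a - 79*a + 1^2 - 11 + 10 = -8*a^2 - 72*a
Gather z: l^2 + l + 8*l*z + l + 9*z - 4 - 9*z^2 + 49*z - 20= l^2 + 2*l - 9*z^2 + z*(8*l + 58) - 24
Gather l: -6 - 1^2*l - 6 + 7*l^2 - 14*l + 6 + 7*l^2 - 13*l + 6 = 14*l^2 - 28*l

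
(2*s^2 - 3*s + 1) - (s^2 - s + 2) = s^2 - 2*s - 1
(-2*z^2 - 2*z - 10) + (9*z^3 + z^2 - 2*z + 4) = 9*z^3 - z^2 - 4*z - 6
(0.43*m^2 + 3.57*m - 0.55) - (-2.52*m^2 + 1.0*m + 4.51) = 2.95*m^2 + 2.57*m - 5.06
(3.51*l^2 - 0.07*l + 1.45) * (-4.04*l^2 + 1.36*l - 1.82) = -14.1804*l^4 + 5.0564*l^3 - 12.3414*l^2 + 2.0994*l - 2.639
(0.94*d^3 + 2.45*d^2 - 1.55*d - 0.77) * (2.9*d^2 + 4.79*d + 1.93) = 2.726*d^5 + 11.6076*d^4 + 9.0547*d^3 - 4.929*d^2 - 6.6798*d - 1.4861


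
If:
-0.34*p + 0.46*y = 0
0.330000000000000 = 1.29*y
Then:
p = 0.35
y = 0.26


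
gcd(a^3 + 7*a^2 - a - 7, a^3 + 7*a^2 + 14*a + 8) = a + 1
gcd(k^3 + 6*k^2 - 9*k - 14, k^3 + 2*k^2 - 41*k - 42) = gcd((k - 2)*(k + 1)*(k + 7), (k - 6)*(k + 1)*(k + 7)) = k^2 + 8*k + 7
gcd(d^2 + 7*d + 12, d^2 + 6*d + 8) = d + 4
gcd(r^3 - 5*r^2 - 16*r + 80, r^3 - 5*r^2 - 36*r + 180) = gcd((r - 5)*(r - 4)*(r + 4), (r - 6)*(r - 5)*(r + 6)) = r - 5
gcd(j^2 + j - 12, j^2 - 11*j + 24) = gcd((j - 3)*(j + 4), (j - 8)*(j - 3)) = j - 3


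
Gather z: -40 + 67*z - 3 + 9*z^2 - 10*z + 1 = 9*z^2 + 57*z - 42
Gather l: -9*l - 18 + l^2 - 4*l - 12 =l^2 - 13*l - 30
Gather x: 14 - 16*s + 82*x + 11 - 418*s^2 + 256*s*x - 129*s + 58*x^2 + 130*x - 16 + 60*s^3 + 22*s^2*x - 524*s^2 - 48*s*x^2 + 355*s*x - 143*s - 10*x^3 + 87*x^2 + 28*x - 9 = 60*s^3 - 942*s^2 - 288*s - 10*x^3 + x^2*(145 - 48*s) + x*(22*s^2 + 611*s + 240)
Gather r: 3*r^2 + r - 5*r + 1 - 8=3*r^2 - 4*r - 7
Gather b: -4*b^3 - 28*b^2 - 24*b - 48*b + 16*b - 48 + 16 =-4*b^3 - 28*b^2 - 56*b - 32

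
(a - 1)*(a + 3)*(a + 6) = a^3 + 8*a^2 + 9*a - 18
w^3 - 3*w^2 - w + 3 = (w - 3)*(w - 1)*(w + 1)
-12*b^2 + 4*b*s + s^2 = (-2*b + s)*(6*b + s)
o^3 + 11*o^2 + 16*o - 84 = (o - 2)*(o + 6)*(o + 7)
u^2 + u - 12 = (u - 3)*(u + 4)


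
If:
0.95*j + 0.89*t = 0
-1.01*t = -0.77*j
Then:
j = 0.00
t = 0.00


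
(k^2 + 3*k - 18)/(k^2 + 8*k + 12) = (k - 3)/(k + 2)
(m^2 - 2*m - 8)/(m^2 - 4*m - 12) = (m - 4)/(m - 6)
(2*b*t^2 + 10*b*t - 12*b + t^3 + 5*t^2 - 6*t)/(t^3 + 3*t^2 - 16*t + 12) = (2*b + t)/(t - 2)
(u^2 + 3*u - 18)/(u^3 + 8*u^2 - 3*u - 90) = 1/(u + 5)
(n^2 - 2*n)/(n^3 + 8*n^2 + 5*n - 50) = n/(n^2 + 10*n + 25)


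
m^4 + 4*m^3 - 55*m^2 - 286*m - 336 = (m - 8)*(m + 2)*(m + 3)*(m + 7)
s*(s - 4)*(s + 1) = s^3 - 3*s^2 - 4*s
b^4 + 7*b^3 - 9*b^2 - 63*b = b*(b - 3)*(b + 3)*(b + 7)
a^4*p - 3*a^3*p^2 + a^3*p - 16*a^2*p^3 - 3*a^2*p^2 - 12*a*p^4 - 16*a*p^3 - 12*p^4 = (a - 6*p)*(a + p)*(a + 2*p)*(a*p + p)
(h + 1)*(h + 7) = h^2 + 8*h + 7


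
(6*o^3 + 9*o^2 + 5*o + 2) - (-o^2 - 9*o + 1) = 6*o^3 + 10*o^2 + 14*o + 1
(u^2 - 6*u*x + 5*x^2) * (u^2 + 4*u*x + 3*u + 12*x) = u^4 - 2*u^3*x + 3*u^3 - 19*u^2*x^2 - 6*u^2*x + 20*u*x^3 - 57*u*x^2 + 60*x^3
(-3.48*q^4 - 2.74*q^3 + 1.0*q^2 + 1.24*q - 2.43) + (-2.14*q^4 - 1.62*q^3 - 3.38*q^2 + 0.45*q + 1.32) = -5.62*q^4 - 4.36*q^3 - 2.38*q^2 + 1.69*q - 1.11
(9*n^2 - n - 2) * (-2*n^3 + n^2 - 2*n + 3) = -18*n^5 + 11*n^4 - 15*n^3 + 27*n^2 + n - 6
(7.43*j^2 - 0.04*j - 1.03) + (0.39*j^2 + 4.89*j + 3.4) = 7.82*j^2 + 4.85*j + 2.37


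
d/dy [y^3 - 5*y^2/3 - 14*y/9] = 3*y^2 - 10*y/3 - 14/9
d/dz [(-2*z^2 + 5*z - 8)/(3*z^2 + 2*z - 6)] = (-19*z^2 + 72*z - 14)/(9*z^4 + 12*z^3 - 32*z^2 - 24*z + 36)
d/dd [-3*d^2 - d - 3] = -6*d - 1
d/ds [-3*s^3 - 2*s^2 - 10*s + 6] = -9*s^2 - 4*s - 10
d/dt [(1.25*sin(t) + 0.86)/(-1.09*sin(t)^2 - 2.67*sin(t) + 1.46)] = (1.3625*sin(t)^2 + 1.8748*sin(t) + 4.1212)*cos(t)/(1.1881*sin(t)^4 + 5.8206*sin(t)^3 + 3.9461*sin(t)^2 - 7.7964*sin(t) + 2.1316)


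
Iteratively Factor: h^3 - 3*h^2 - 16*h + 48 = (h + 4)*(h^2 - 7*h + 12) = (h - 4)*(h + 4)*(h - 3)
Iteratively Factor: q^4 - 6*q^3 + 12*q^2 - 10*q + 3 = (q - 1)*(q^3 - 5*q^2 + 7*q - 3) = (q - 3)*(q - 1)*(q^2 - 2*q + 1) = (q - 3)*(q - 1)^2*(q - 1)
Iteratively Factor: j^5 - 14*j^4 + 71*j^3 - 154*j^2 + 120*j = (j)*(j^4 - 14*j^3 + 71*j^2 - 154*j + 120) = j*(j - 5)*(j^3 - 9*j^2 + 26*j - 24) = j*(j - 5)*(j - 3)*(j^2 - 6*j + 8) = j*(j - 5)*(j - 3)*(j - 2)*(j - 4)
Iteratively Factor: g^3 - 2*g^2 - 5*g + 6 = (g - 3)*(g^2 + g - 2) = (g - 3)*(g - 1)*(g + 2)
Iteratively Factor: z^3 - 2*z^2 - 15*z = (z - 5)*(z^2 + 3*z) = z*(z - 5)*(z + 3)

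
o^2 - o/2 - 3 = (o - 2)*(o + 3/2)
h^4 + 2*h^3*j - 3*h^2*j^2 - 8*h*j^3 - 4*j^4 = (h - 2*j)*(h + j)^2*(h + 2*j)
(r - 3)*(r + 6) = r^2 + 3*r - 18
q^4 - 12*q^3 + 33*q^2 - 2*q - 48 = (q - 8)*(q - 3)*(q - 2)*(q + 1)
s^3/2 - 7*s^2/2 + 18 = (s/2 + 1)*(s - 6)*(s - 3)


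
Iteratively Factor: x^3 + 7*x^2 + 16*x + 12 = (x + 2)*(x^2 + 5*x + 6) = (x + 2)*(x + 3)*(x + 2)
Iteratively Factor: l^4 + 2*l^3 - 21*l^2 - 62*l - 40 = (l + 2)*(l^3 - 21*l - 20) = (l - 5)*(l + 2)*(l^2 + 5*l + 4) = (l - 5)*(l + 2)*(l + 4)*(l + 1)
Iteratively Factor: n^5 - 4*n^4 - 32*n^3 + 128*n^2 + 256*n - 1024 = (n - 4)*(n^4 - 32*n^2 + 256) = (n - 4)*(n + 4)*(n^3 - 4*n^2 - 16*n + 64) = (n - 4)^2*(n + 4)*(n^2 - 16) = (n - 4)^3*(n + 4)*(n + 4)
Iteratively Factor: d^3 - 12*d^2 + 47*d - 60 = (d - 4)*(d^2 - 8*d + 15) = (d - 4)*(d - 3)*(d - 5)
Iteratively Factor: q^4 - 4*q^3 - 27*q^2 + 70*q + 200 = (q + 2)*(q^3 - 6*q^2 - 15*q + 100) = (q - 5)*(q + 2)*(q^2 - q - 20) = (q - 5)*(q + 2)*(q + 4)*(q - 5)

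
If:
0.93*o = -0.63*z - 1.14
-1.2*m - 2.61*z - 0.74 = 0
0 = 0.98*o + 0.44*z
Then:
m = 11.05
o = 2.41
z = -5.37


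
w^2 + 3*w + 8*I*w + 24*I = (w + 3)*(w + 8*I)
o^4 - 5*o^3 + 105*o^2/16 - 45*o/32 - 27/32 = (o - 3)*(o - 3/2)*(o - 3/4)*(o + 1/4)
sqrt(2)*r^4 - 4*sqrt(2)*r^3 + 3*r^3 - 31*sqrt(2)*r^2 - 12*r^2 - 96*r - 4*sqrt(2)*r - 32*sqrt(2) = (r - 8)*(r + 4)*(r + sqrt(2))*(sqrt(2)*r + 1)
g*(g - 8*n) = g^2 - 8*g*n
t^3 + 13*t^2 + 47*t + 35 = (t + 1)*(t + 5)*(t + 7)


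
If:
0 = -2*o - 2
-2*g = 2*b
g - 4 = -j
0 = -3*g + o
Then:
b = 1/3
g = -1/3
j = 13/3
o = -1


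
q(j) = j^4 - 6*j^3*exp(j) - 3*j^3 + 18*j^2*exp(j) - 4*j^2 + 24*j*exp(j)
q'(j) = -6*j^3*exp(j) + 4*j^3 - 9*j^2 + 60*j*exp(j) - 8*j + 24*exp(j)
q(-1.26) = 5.10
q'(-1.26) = -23.44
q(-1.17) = 3.12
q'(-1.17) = -20.72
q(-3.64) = 278.80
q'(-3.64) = -280.55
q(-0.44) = -4.71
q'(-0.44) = 0.22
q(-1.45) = 10.16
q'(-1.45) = -30.00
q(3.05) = 1450.92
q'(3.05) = 781.66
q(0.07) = 1.87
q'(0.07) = 29.64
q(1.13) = 120.50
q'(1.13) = 242.62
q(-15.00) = 59850.01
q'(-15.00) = -15404.99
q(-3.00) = 138.55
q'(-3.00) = -164.70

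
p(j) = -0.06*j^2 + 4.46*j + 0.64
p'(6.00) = 3.74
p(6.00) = 25.24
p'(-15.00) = 6.26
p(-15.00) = -79.76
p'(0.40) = 4.41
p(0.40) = 2.41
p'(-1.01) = 4.58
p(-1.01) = -3.93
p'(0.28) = 4.43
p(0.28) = 1.88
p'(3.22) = 4.07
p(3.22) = 14.38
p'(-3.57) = 4.89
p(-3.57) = -16.05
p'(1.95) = 4.23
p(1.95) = 9.11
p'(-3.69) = 4.90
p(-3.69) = -16.63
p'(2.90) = 4.11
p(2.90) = 13.07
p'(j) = 4.46 - 0.12*j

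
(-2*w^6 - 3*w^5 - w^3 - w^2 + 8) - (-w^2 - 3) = -2*w^6 - 3*w^5 - w^3 + 11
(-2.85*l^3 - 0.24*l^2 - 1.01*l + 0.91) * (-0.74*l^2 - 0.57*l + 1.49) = 2.109*l^5 + 1.8021*l^4 - 3.3623*l^3 - 0.4553*l^2 - 2.0236*l + 1.3559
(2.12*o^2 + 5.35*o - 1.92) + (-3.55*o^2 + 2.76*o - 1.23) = -1.43*o^2 + 8.11*o - 3.15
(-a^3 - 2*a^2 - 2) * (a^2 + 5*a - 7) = -a^5 - 7*a^4 - 3*a^3 + 12*a^2 - 10*a + 14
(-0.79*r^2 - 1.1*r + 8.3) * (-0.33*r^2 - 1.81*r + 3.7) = 0.2607*r^4 + 1.7929*r^3 - 3.671*r^2 - 19.093*r + 30.71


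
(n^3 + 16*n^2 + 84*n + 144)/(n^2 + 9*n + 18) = (n^2 + 10*n + 24)/(n + 3)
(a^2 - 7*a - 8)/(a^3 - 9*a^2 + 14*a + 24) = (a - 8)/(a^2 - 10*a + 24)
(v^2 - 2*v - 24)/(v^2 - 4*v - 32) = (v - 6)/(v - 8)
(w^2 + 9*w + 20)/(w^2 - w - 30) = (w + 4)/(w - 6)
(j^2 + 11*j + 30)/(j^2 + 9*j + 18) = (j + 5)/(j + 3)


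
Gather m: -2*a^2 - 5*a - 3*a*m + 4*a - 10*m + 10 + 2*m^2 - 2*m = -2*a^2 - a + 2*m^2 + m*(-3*a - 12) + 10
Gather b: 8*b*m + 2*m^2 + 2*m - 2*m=8*b*m + 2*m^2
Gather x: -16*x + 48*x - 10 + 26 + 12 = 32*x + 28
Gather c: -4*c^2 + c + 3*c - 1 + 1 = -4*c^2 + 4*c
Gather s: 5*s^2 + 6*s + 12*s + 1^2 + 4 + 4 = 5*s^2 + 18*s + 9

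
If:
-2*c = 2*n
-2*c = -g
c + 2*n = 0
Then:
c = 0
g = 0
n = 0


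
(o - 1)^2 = o^2 - 2*o + 1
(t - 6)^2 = t^2 - 12*t + 36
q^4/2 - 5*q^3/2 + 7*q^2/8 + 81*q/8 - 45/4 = (q/2 + 1)*(q - 3)*(q - 5/2)*(q - 3/2)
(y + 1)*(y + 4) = y^2 + 5*y + 4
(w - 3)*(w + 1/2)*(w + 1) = w^3 - 3*w^2/2 - 4*w - 3/2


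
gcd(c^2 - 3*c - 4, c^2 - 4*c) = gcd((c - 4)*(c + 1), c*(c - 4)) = c - 4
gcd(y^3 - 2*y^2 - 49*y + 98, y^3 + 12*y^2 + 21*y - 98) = y^2 + 5*y - 14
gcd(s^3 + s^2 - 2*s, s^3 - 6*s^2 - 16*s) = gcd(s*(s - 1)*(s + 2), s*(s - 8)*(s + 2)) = s^2 + 2*s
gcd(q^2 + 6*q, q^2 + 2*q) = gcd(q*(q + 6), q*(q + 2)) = q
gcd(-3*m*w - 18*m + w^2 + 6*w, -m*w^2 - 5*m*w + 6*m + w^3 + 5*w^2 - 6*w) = w + 6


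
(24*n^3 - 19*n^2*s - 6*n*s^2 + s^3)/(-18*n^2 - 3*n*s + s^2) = (8*n^2 - 9*n*s + s^2)/(-6*n + s)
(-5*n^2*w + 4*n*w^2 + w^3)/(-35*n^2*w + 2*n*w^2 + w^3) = (-5*n^2 + 4*n*w + w^2)/(-35*n^2 + 2*n*w + w^2)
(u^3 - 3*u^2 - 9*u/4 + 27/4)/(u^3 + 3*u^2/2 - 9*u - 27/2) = (u - 3/2)/(u + 3)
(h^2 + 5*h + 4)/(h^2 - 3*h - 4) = (h + 4)/(h - 4)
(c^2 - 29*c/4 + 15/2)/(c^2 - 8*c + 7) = (4*c^2 - 29*c + 30)/(4*(c^2 - 8*c + 7))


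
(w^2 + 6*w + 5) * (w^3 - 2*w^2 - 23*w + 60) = w^5 + 4*w^4 - 30*w^3 - 88*w^2 + 245*w + 300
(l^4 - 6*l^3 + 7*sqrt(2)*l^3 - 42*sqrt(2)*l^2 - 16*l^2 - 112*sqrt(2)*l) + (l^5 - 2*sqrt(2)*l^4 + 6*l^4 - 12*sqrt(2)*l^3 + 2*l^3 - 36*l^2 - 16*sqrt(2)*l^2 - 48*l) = l^5 - 2*sqrt(2)*l^4 + 7*l^4 - 5*sqrt(2)*l^3 - 4*l^3 - 58*sqrt(2)*l^2 - 52*l^2 - 112*sqrt(2)*l - 48*l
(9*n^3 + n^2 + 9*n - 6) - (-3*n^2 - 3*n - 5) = 9*n^3 + 4*n^2 + 12*n - 1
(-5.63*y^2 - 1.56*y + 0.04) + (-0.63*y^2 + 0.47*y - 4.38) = -6.26*y^2 - 1.09*y - 4.34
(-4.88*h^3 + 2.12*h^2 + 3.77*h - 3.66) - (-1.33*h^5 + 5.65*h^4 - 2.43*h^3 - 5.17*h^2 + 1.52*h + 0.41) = 1.33*h^5 - 5.65*h^4 - 2.45*h^3 + 7.29*h^2 + 2.25*h - 4.07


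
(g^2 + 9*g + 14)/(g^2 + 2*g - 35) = (g + 2)/(g - 5)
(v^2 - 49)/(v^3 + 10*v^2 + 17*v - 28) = (v - 7)/(v^2 + 3*v - 4)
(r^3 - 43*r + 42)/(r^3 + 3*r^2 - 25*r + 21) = (r - 6)/(r - 3)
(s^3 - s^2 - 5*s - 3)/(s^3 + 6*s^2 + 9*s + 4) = (s - 3)/(s + 4)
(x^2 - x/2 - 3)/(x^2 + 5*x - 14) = (x + 3/2)/(x + 7)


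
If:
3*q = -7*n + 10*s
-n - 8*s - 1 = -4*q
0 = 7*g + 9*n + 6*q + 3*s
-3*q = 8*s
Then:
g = 213/3122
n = -27/223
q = 28/223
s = -21/446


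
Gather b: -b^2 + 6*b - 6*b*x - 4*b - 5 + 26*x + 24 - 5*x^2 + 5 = -b^2 + b*(2 - 6*x) - 5*x^2 + 26*x + 24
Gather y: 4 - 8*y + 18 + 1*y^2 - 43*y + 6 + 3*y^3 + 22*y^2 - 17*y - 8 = 3*y^3 + 23*y^2 - 68*y + 20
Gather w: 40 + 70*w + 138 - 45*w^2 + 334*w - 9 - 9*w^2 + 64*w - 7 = -54*w^2 + 468*w + 162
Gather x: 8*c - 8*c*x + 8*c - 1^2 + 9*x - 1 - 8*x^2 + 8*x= 16*c - 8*x^2 + x*(17 - 8*c) - 2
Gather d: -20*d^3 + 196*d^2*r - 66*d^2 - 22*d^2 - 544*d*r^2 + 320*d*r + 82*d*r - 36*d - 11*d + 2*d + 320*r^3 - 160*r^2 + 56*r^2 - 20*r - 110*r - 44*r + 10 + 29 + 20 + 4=-20*d^3 + d^2*(196*r - 88) + d*(-544*r^2 + 402*r - 45) + 320*r^3 - 104*r^2 - 174*r + 63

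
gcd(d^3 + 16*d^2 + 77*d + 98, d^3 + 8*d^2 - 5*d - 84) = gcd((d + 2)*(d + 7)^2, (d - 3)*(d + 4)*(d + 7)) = d + 7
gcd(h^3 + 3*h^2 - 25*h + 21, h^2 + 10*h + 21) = h + 7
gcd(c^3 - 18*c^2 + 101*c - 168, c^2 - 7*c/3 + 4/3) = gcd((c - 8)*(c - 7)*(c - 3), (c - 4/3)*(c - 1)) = 1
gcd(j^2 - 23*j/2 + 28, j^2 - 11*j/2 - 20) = j - 8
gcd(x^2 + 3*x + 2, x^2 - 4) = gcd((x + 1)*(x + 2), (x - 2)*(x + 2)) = x + 2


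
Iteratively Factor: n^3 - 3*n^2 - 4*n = (n)*(n^2 - 3*n - 4) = n*(n + 1)*(n - 4)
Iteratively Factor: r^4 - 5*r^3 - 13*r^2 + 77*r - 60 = (r - 3)*(r^3 - 2*r^2 - 19*r + 20) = (r - 5)*(r - 3)*(r^2 + 3*r - 4) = (r - 5)*(r - 3)*(r + 4)*(r - 1)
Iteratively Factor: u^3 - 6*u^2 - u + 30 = (u - 5)*(u^2 - u - 6) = (u - 5)*(u - 3)*(u + 2)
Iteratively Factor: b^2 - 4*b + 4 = (b - 2)*(b - 2)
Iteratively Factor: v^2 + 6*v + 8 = (v + 4)*(v + 2)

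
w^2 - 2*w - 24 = (w - 6)*(w + 4)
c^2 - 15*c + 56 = (c - 8)*(c - 7)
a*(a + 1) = a^2 + a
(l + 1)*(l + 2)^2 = l^3 + 5*l^2 + 8*l + 4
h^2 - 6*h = h*(h - 6)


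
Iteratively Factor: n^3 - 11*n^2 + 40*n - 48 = (n - 3)*(n^2 - 8*n + 16) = (n - 4)*(n - 3)*(n - 4)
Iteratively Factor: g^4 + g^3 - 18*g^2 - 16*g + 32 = (g + 4)*(g^3 - 3*g^2 - 6*g + 8) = (g + 2)*(g + 4)*(g^2 - 5*g + 4) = (g - 1)*(g + 2)*(g + 4)*(g - 4)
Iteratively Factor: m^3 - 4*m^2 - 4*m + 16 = (m - 4)*(m^2 - 4) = (m - 4)*(m - 2)*(m + 2)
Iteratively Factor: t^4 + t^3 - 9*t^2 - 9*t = (t)*(t^3 + t^2 - 9*t - 9) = t*(t + 3)*(t^2 - 2*t - 3) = t*(t + 1)*(t + 3)*(t - 3)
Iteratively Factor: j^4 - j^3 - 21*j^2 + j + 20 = (j - 5)*(j^3 + 4*j^2 - j - 4) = (j - 5)*(j - 1)*(j^2 + 5*j + 4) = (j - 5)*(j - 1)*(j + 4)*(j + 1)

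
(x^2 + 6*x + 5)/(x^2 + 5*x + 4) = (x + 5)/(x + 4)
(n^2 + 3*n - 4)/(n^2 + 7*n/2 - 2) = 2*(n - 1)/(2*n - 1)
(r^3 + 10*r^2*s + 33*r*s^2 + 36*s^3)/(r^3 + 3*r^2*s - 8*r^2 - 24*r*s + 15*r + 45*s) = (r^2 + 7*r*s + 12*s^2)/(r^2 - 8*r + 15)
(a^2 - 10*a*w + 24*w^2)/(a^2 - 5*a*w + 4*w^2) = (-a + 6*w)/(-a + w)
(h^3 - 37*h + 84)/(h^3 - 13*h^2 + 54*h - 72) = (h + 7)/(h - 6)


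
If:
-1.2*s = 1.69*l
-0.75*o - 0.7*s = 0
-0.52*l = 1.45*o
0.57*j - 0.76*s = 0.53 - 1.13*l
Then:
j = 0.93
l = 0.00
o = 0.00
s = 0.00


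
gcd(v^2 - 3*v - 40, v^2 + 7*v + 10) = v + 5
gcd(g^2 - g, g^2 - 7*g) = g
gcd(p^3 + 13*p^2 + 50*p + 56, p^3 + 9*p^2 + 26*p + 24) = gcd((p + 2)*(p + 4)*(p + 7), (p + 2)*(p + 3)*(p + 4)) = p^2 + 6*p + 8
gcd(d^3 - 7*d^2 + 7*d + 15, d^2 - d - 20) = d - 5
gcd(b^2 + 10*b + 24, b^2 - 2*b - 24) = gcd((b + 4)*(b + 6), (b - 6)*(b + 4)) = b + 4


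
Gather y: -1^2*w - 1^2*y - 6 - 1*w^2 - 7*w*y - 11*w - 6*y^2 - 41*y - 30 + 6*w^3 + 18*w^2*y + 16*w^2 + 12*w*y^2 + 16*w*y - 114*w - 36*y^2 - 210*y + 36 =6*w^3 + 15*w^2 - 126*w + y^2*(12*w - 42) + y*(18*w^2 + 9*w - 252)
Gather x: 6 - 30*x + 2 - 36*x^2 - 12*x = -36*x^2 - 42*x + 8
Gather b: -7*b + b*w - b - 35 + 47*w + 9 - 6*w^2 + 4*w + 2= b*(w - 8) - 6*w^2 + 51*w - 24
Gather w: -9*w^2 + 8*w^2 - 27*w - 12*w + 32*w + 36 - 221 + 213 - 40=-w^2 - 7*w - 12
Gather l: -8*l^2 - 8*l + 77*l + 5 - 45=-8*l^2 + 69*l - 40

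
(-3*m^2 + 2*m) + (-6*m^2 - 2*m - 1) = -9*m^2 - 1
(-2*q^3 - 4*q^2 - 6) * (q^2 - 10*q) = -2*q^5 + 16*q^4 + 40*q^3 - 6*q^2 + 60*q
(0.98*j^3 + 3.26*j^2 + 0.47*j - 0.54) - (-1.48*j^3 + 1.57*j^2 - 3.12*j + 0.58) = 2.46*j^3 + 1.69*j^2 + 3.59*j - 1.12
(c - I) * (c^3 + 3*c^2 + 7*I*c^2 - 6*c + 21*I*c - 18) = c^4 + 3*c^3 + 6*I*c^3 + c^2 + 18*I*c^2 + 3*c + 6*I*c + 18*I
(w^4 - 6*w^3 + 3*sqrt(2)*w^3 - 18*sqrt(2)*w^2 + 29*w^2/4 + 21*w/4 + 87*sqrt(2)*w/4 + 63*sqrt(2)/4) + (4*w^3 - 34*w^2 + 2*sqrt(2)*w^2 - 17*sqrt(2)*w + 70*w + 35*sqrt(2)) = w^4 - 2*w^3 + 3*sqrt(2)*w^3 - 107*w^2/4 - 16*sqrt(2)*w^2 + 19*sqrt(2)*w/4 + 301*w/4 + 203*sqrt(2)/4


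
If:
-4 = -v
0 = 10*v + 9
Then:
No Solution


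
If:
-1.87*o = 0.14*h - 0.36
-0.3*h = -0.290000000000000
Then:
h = 0.97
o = 0.12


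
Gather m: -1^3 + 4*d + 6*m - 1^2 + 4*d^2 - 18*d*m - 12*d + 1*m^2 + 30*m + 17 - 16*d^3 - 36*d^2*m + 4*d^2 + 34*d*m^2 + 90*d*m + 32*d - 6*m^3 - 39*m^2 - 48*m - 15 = -16*d^3 + 8*d^2 + 24*d - 6*m^3 + m^2*(34*d - 38) + m*(-36*d^2 + 72*d - 12)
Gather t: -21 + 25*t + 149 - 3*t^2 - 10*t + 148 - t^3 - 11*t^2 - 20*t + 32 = -t^3 - 14*t^2 - 5*t + 308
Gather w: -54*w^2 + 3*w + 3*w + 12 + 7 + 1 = -54*w^2 + 6*w + 20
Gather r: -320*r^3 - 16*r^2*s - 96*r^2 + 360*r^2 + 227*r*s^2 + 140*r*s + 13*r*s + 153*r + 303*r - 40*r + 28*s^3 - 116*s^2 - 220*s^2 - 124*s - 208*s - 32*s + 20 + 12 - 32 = -320*r^3 + r^2*(264 - 16*s) + r*(227*s^2 + 153*s + 416) + 28*s^3 - 336*s^2 - 364*s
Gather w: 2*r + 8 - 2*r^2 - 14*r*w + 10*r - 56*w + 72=-2*r^2 + 12*r + w*(-14*r - 56) + 80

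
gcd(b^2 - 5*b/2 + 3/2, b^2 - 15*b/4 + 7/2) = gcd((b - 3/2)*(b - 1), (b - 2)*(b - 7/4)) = 1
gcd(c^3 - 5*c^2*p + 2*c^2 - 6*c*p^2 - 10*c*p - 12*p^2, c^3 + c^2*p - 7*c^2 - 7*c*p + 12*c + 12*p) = c + p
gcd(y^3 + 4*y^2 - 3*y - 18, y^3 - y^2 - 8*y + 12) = y^2 + y - 6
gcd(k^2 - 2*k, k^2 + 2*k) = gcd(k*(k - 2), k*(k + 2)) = k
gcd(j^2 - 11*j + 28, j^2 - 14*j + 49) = j - 7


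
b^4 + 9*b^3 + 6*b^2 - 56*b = b*(b - 2)*(b + 4)*(b + 7)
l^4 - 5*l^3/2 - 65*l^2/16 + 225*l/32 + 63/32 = (l - 3)*(l - 3/2)*(l + 1/4)*(l + 7/4)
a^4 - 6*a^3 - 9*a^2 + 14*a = a*(a - 7)*(a - 1)*(a + 2)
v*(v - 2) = v^2 - 2*v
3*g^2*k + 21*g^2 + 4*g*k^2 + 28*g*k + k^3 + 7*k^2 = (g + k)*(3*g + k)*(k + 7)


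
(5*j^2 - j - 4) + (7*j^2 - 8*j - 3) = 12*j^2 - 9*j - 7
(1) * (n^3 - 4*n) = n^3 - 4*n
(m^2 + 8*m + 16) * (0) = 0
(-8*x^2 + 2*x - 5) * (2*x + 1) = -16*x^3 - 4*x^2 - 8*x - 5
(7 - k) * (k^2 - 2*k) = -k^3 + 9*k^2 - 14*k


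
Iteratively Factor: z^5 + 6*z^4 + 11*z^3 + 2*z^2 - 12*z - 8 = (z - 1)*(z^4 + 7*z^3 + 18*z^2 + 20*z + 8) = (z - 1)*(z + 2)*(z^3 + 5*z^2 + 8*z + 4) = (z - 1)*(z + 1)*(z + 2)*(z^2 + 4*z + 4) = (z - 1)*(z + 1)*(z + 2)^2*(z + 2)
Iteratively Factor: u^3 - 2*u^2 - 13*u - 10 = (u + 2)*(u^2 - 4*u - 5) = (u + 1)*(u + 2)*(u - 5)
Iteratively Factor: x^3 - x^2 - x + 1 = (x - 1)*(x^2 - 1) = (x - 1)*(x + 1)*(x - 1)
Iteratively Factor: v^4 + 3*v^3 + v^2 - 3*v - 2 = (v + 1)*(v^3 + 2*v^2 - v - 2) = (v - 1)*(v + 1)*(v^2 + 3*v + 2) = (v - 1)*(v + 1)^2*(v + 2)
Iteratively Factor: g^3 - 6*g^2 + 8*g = (g)*(g^2 - 6*g + 8) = g*(g - 2)*(g - 4)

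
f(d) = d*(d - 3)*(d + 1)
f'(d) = d*(d - 3) + d*(d + 1) + (d - 3)*(d + 1)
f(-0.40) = 0.82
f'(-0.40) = -0.92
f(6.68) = 188.79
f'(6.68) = 104.15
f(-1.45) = -2.90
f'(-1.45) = 9.11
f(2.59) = -3.81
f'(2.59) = 6.76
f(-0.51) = 0.88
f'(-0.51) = -0.18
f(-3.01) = -36.36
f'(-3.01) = 36.22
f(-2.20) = -13.73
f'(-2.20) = 20.32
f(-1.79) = -6.77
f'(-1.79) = 13.77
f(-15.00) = -3780.00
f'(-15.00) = 732.00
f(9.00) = 540.00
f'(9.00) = 204.00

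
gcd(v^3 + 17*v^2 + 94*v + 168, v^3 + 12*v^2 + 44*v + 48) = v^2 + 10*v + 24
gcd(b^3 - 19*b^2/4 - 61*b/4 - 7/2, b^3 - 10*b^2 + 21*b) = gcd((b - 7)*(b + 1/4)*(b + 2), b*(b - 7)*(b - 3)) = b - 7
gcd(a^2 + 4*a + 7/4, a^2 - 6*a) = 1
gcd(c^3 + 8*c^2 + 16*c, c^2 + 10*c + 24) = c + 4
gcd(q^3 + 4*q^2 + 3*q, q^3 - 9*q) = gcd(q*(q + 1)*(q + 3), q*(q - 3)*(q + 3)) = q^2 + 3*q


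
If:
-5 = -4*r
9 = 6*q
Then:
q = 3/2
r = 5/4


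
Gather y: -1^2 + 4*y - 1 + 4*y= 8*y - 2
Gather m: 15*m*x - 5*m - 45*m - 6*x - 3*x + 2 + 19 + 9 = m*(15*x - 50) - 9*x + 30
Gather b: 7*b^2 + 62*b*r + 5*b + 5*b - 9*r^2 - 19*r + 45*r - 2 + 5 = 7*b^2 + b*(62*r + 10) - 9*r^2 + 26*r + 3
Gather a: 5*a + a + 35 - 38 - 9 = 6*a - 12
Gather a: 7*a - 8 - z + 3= 7*a - z - 5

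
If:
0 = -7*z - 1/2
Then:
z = -1/14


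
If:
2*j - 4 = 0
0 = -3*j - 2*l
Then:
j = 2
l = -3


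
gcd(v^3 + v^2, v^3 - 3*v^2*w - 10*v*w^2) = v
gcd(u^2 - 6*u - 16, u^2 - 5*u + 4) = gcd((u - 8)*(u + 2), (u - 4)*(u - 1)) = 1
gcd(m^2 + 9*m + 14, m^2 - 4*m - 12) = m + 2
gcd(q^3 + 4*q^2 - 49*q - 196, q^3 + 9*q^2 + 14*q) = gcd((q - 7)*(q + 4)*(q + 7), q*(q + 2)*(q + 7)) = q + 7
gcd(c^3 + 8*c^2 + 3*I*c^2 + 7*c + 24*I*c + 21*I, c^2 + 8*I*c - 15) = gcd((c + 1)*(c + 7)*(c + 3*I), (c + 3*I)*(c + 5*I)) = c + 3*I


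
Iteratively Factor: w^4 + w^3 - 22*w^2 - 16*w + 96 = (w - 2)*(w^3 + 3*w^2 - 16*w - 48) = (w - 2)*(w + 3)*(w^2 - 16) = (w - 4)*(w - 2)*(w + 3)*(w + 4)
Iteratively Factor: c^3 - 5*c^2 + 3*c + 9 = (c - 3)*(c^2 - 2*c - 3) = (c - 3)^2*(c + 1)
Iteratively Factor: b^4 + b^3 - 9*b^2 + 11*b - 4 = (b - 1)*(b^3 + 2*b^2 - 7*b + 4) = (b - 1)^2*(b^2 + 3*b - 4) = (b - 1)^3*(b + 4)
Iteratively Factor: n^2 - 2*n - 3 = (n + 1)*(n - 3)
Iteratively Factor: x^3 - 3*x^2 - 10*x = (x + 2)*(x^2 - 5*x) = x*(x + 2)*(x - 5)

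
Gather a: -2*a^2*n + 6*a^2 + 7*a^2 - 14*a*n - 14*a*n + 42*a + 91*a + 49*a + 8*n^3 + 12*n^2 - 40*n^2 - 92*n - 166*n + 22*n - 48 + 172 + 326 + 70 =a^2*(13 - 2*n) + a*(182 - 28*n) + 8*n^3 - 28*n^2 - 236*n + 520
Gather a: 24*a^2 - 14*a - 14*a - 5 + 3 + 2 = 24*a^2 - 28*a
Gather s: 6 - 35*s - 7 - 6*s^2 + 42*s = -6*s^2 + 7*s - 1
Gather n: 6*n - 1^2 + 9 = 6*n + 8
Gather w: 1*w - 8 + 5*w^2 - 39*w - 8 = 5*w^2 - 38*w - 16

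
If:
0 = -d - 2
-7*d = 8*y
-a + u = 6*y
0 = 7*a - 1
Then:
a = 1/7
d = -2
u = 149/14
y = 7/4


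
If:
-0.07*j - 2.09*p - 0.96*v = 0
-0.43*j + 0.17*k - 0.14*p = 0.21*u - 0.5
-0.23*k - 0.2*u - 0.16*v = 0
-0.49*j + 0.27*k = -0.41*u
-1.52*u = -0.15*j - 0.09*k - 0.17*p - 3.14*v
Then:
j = 0.17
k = -1.36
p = -0.27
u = 1.10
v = 0.58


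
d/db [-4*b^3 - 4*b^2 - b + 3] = -12*b^2 - 8*b - 1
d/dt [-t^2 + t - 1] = 1 - 2*t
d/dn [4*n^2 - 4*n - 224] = 8*n - 4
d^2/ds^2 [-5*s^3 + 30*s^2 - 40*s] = 60 - 30*s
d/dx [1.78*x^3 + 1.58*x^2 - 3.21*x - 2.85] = 5.34*x^2 + 3.16*x - 3.21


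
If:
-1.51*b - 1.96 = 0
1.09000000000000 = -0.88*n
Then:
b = -1.30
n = -1.24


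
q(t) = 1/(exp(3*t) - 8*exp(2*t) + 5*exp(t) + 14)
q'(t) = (-3*exp(3*t) + 16*exp(2*t) - 5*exp(t))/(exp(3*t) - 8*exp(2*t) + 5*exp(t) + 14)^2 = (-3*exp(2*t) + 16*exp(t) - 5)*exp(t)/(exp(3*t) - 8*exp(2*t) + 5*exp(t) + 14)^2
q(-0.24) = 0.07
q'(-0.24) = 0.02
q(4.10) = 0.00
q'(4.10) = -0.00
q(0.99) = -0.09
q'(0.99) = 0.36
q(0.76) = -0.47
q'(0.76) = 7.44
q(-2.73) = 0.07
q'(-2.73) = -0.00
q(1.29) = -0.04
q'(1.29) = 0.08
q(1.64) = -0.03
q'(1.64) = -0.01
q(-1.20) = 0.07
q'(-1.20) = -0.00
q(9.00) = 0.00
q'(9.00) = 0.00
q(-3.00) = 0.07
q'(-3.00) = 0.00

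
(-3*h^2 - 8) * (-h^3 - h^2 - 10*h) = 3*h^5 + 3*h^4 + 38*h^3 + 8*h^2 + 80*h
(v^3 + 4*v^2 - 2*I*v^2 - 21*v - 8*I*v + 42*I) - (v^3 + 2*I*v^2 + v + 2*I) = 4*v^2 - 4*I*v^2 - 22*v - 8*I*v + 40*I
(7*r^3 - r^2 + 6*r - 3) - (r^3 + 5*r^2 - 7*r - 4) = 6*r^3 - 6*r^2 + 13*r + 1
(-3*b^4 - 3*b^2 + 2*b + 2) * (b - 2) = -3*b^5 + 6*b^4 - 3*b^3 + 8*b^2 - 2*b - 4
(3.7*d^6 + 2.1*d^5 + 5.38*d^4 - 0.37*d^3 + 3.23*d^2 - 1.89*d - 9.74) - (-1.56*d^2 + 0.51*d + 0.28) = 3.7*d^6 + 2.1*d^5 + 5.38*d^4 - 0.37*d^3 + 4.79*d^2 - 2.4*d - 10.02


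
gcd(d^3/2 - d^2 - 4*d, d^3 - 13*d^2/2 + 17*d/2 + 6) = d - 4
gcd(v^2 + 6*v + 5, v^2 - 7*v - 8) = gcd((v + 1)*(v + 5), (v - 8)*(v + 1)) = v + 1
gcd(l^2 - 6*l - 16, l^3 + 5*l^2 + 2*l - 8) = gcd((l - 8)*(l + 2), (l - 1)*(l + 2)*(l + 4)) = l + 2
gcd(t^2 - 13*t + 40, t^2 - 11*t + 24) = t - 8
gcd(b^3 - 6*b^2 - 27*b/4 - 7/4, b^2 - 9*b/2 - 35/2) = b - 7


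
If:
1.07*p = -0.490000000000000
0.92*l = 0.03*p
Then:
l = -0.01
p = -0.46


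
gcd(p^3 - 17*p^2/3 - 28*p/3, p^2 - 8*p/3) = p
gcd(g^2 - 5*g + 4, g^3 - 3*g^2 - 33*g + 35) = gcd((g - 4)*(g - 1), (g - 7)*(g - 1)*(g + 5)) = g - 1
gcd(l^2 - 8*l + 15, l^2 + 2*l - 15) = l - 3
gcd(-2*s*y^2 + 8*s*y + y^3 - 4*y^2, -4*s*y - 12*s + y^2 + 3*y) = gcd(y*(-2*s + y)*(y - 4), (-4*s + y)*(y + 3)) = 1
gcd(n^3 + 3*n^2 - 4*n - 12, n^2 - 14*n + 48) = 1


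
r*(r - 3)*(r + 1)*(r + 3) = r^4 + r^3 - 9*r^2 - 9*r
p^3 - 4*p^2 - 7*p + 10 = (p - 5)*(p - 1)*(p + 2)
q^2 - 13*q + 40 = (q - 8)*(q - 5)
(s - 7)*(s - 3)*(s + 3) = s^3 - 7*s^2 - 9*s + 63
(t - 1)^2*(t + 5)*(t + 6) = t^4 + 9*t^3 + 9*t^2 - 49*t + 30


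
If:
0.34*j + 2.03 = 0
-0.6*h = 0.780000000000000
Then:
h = -1.30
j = -5.97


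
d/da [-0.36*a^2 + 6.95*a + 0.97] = 6.95 - 0.72*a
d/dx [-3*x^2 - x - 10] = -6*x - 1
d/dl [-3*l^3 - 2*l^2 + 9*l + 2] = -9*l^2 - 4*l + 9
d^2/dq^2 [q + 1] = 0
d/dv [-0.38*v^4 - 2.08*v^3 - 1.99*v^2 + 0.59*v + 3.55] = -1.52*v^3 - 6.24*v^2 - 3.98*v + 0.59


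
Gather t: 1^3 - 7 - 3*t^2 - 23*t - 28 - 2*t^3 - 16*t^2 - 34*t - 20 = -2*t^3 - 19*t^2 - 57*t - 54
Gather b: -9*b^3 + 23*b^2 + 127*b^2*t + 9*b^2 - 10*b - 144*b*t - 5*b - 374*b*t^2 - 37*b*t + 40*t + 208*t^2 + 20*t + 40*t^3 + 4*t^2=-9*b^3 + b^2*(127*t + 32) + b*(-374*t^2 - 181*t - 15) + 40*t^3 + 212*t^2 + 60*t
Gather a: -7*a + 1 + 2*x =-7*a + 2*x + 1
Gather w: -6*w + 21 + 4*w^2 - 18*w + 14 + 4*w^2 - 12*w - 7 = 8*w^2 - 36*w + 28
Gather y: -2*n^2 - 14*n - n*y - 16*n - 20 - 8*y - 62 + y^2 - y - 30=-2*n^2 - 30*n + y^2 + y*(-n - 9) - 112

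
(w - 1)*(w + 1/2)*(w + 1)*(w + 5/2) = w^4 + 3*w^3 + w^2/4 - 3*w - 5/4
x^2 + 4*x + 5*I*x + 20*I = (x + 4)*(x + 5*I)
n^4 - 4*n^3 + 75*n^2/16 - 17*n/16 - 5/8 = (n - 2)*(n - 5/4)*(n - 1)*(n + 1/4)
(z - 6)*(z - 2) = z^2 - 8*z + 12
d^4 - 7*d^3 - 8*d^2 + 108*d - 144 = (d - 6)*(d - 3)*(d - 2)*(d + 4)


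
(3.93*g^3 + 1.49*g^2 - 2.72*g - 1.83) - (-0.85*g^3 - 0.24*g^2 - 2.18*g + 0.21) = 4.78*g^3 + 1.73*g^2 - 0.54*g - 2.04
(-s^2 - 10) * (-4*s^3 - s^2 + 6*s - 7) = 4*s^5 + s^4 + 34*s^3 + 17*s^2 - 60*s + 70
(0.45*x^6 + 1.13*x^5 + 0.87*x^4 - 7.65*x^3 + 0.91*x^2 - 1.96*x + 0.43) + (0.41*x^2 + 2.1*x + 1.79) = 0.45*x^6 + 1.13*x^5 + 0.87*x^4 - 7.65*x^3 + 1.32*x^2 + 0.14*x + 2.22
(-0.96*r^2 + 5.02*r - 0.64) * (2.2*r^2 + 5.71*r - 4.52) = -2.112*r^4 + 5.5624*r^3 + 31.5954*r^2 - 26.3448*r + 2.8928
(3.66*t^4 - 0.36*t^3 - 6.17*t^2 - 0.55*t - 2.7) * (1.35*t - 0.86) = 4.941*t^5 - 3.6336*t^4 - 8.0199*t^3 + 4.5637*t^2 - 3.172*t + 2.322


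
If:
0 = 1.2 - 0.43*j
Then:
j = 2.79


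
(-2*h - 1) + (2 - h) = 1 - 3*h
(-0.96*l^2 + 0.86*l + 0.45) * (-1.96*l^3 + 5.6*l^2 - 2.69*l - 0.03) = 1.8816*l^5 - 7.0616*l^4 + 6.5164*l^3 + 0.2354*l^2 - 1.2363*l - 0.0135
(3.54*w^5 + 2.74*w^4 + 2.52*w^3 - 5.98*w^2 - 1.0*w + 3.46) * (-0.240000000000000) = -0.8496*w^5 - 0.6576*w^4 - 0.6048*w^3 + 1.4352*w^2 + 0.24*w - 0.8304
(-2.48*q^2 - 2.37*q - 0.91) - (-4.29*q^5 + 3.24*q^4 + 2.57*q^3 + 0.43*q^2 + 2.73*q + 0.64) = 4.29*q^5 - 3.24*q^4 - 2.57*q^3 - 2.91*q^2 - 5.1*q - 1.55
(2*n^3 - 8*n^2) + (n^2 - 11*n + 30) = 2*n^3 - 7*n^2 - 11*n + 30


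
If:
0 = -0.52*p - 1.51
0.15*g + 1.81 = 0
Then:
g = -12.07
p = -2.90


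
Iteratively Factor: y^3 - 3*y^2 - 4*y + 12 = (y + 2)*(y^2 - 5*y + 6) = (y - 3)*(y + 2)*(y - 2)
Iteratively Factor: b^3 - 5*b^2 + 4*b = (b)*(b^2 - 5*b + 4) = b*(b - 4)*(b - 1)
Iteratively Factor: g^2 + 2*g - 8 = (g - 2)*(g + 4)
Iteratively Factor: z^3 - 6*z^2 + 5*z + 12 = (z + 1)*(z^2 - 7*z + 12) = (z - 4)*(z + 1)*(z - 3)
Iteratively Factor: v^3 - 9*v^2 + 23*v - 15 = (v - 5)*(v^2 - 4*v + 3) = (v - 5)*(v - 3)*(v - 1)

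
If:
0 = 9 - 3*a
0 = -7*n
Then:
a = 3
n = 0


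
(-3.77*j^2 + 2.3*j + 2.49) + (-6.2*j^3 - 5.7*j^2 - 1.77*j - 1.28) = -6.2*j^3 - 9.47*j^2 + 0.53*j + 1.21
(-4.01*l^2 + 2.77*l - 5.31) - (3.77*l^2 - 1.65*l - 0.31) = -7.78*l^2 + 4.42*l - 5.0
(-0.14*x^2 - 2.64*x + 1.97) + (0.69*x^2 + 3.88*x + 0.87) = 0.55*x^2 + 1.24*x + 2.84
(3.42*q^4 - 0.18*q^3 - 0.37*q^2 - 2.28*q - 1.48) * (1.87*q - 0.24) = 6.3954*q^5 - 1.1574*q^4 - 0.6487*q^3 - 4.1748*q^2 - 2.2204*q + 0.3552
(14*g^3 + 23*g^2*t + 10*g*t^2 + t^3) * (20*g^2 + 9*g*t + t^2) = 280*g^5 + 586*g^4*t + 421*g^3*t^2 + 133*g^2*t^3 + 19*g*t^4 + t^5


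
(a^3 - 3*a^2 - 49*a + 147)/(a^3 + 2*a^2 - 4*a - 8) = (a^3 - 3*a^2 - 49*a + 147)/(a^3 + 2*a^2 - 4*a - 8)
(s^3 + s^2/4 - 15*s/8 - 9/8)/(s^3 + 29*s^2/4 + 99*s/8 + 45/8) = (2*s^2 - s - 3)/(2*s^2 + 13*s + 15)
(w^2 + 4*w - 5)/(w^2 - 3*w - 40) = (w - 1)/(w - 8)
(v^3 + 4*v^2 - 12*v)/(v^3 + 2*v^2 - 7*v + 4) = v*(v^2 + 4*v - 12)/(v^3 + 2*v^2 - 7*v + 4)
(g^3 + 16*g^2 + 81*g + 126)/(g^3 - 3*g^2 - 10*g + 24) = (g^2 + 13*g + 42)/(g^2 - 6*g + 8)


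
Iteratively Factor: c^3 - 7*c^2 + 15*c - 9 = (c - 3)*(c^2 - 4*c + 3) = (c - 3)^2*(c - 1)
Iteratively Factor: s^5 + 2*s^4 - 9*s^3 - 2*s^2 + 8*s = (s - 2)*(s^4 + 4*s^3 - s^2 - 4*s) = (s - 2)*(s + 1)*(s^3 + 3*s^2 - 4*s) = (s - 2)*(s + 1)*(s + 4)*(s^2 - s) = s*(s - 2)*(s + 1)*(s + 4)*(s - 1)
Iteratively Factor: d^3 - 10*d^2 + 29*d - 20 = (d - 1)*(d^2 - 9*d + 20) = (d - 5)*(d - 1)*(d - 4)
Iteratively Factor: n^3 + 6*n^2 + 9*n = (n + 3)*(n^2 + 3*n) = n*(n + 3)*(n + 3)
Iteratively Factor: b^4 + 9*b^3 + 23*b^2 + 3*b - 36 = (b - 1)*(b^3 + 10*b^2 + 33*b + 36) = (b - 1)*(b + 3)*(b^2 + 7*b + 12) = (b - 1)*(b + 3)*(b + 4)*(b + 3)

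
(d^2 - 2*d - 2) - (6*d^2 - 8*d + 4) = -5*d^2 + 6*d - 6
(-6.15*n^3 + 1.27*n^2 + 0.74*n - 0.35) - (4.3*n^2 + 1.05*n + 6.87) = -6.15*n^3 - 3.03*n^2 - 0.31*n - 7.22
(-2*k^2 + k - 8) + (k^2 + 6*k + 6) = -k^2 + 7*k - 2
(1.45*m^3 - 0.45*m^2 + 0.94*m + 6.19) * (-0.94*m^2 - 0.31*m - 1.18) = -1.363*m^5 - 0.0265*m^4 - 2.4551*m^3 - 5.579*m^2 - 3.0281*m - 7.3042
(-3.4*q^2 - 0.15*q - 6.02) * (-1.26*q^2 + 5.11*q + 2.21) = 4.284*q^4 - 17.185*q^3 - 0.6953*q^2 - 31.0937*q - 13.3042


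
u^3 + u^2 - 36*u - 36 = (u - 6)*(u + 1)*(u + 6)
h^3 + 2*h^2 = h^2*(h + 2)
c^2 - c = c*(c - 1)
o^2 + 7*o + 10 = (o + 2)*(o + 5)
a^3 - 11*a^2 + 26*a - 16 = (a - 8)*(a - 2)*(a - 1)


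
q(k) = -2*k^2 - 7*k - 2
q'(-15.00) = 53.00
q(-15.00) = -347.00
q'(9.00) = -43.00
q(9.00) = -227.00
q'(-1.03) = -2.88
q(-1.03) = 3.09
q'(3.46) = -20.84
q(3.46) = -50.16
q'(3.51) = -21.04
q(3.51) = -51.21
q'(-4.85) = 12.40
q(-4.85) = -15.10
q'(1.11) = -11.44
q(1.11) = -12.23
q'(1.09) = -11.36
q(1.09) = -12.01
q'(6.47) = -32.88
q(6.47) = -131.01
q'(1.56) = -13.24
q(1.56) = -17.79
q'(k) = -4*k - 7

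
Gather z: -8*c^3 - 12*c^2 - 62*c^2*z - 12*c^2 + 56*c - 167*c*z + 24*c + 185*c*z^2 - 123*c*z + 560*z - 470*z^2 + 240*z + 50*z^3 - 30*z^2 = -8*c^3 - 24*c^2 + 80*c + 50*z^3 + z^2*(185*c - 500) + z*(-62*c^2 - 290*c + 800)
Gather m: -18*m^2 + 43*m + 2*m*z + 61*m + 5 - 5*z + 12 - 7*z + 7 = -18*m^2 + m*(2*z + 104) - 12*z + 24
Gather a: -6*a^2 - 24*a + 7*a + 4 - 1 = -6*a^2 - 17*a + 3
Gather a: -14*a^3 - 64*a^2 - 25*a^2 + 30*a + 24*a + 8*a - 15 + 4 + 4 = -14*a^3 - 89*a^2 + 62*a - 7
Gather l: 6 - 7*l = 6 - 7*l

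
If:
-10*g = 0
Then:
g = 0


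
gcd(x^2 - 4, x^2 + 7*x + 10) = x + 2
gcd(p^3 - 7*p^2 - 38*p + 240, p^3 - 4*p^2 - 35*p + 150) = p^2 + p - 30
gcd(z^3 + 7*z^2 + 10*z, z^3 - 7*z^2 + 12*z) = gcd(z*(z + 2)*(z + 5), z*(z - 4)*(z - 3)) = z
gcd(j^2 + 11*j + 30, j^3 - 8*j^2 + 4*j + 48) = 1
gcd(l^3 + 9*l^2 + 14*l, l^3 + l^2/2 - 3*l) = l^2 + 2*l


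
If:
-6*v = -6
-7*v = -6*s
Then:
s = 7/6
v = 1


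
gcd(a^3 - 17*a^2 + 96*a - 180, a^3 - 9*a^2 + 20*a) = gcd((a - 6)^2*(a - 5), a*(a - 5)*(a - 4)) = a - 5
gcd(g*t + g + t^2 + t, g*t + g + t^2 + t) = g*t + g + t^2 + t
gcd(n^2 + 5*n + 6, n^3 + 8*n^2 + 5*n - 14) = n + 2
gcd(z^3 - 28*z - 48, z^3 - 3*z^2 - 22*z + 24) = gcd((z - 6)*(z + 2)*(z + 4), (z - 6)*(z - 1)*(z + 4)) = z^2 - 2*z - 24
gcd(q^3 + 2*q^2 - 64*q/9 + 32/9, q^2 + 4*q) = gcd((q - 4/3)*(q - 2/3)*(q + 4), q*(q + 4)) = q + 4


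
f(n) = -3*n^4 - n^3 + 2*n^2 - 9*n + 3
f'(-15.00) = 39756.00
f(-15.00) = -147912.00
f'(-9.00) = 8460.00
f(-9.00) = -18708.00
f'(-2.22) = 98.63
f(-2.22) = -29.09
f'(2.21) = -144.34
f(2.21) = -89.48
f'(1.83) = -85.27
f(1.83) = -46.55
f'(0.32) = -8.42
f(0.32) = 0.26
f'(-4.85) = 1270.04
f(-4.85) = -1452.14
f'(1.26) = -32.73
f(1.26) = -14.73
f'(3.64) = -612.93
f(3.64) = -578.15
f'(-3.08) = 300.84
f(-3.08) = -191.06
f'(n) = -12*n^3 - 3*n^2 + 4*n - 9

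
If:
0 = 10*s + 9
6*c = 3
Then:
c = 1/2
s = -9/10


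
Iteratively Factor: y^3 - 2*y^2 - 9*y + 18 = (y - 2)*(y^2 - 9) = (y - 3)*(y - 2)*(y + 3)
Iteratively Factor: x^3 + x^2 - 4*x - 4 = (x + 2)*(x^2 - x - 2) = (x - 2)*(x + 2)*(x + 1)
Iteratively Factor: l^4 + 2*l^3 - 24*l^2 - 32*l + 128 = (l - 2)*(l^3 + 4*l^2 - 16*l - 64) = (l - 2)*(l + 4)*(l^2 - 16) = (l - 4)*(l - 2)*(l + 4)*(l + 4)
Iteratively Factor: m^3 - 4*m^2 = (m)*(m^2 - 4*m) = m*(m - 4)*(m)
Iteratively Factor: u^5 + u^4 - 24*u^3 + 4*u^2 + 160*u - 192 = (u + 4)*(u^4 - 3*u^3 - 12*u^2 + 52*u - 48) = (u - 2)*(u + 4)*(u^3 - u^2 - 14*u + 24) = (u - 3)*(u - 2)*(u + 4)*(u^2 + 2*u - 8) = (u - 3)*(u - 2)^2*(u + 4)*(u + 4)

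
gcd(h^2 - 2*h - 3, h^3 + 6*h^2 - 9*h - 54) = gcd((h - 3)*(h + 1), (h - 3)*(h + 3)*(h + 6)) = h - 3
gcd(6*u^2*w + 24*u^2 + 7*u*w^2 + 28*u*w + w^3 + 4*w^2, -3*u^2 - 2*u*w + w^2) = u + w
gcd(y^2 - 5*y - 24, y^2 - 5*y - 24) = y^2 - 5*y - 24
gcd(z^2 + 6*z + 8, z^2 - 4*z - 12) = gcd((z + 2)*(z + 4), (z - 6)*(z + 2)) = z + 2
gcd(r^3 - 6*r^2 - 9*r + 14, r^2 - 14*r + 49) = r - 7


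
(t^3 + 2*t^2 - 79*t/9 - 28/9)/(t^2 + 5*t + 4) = (t^2 - 2*t - 7/9)/(t + 1)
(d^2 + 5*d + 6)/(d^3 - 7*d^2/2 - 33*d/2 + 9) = 2*(d + 2)/(2*d^2 - 13*d + 6)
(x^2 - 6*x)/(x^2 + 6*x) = (x - 6)/(x + 6)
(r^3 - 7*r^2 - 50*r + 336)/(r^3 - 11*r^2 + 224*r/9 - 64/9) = 9*(r^2 + r - 42)/(9*r^2 - 27*r + 8)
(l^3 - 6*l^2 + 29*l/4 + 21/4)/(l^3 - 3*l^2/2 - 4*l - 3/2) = (l - 7/2)/(l + 1)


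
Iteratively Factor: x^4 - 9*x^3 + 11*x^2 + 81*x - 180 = (x - 4)*(x^3 - 5*x^2 - 9*x + 45) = (x - 4)*(x + 3)*(x^2 - 8*x + 15) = (x - 4)*(x - 3)*(x + 3)*(x - 5)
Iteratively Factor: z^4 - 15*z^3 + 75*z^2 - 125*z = (z - 5)*(z^3 - 10*z^2 + 25*z) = (z - 5)^2*(z^2 - 5*z) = z*(z - 5)^2*(z - 5)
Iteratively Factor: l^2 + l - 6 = (l - 2)*(l + 3)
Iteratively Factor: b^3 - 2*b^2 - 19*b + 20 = (b + 4)*(b^2 - 6*b + 5) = (b - 1)*(b + 4)*(b - 5)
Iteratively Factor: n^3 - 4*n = (n - 2)*(n^2 + 2*n) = (n - 2)*(n + 2)*(n)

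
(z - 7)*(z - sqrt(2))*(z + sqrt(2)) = z^3 - 7*z^2 - 2*z + 14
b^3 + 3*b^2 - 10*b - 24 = (b - 3)*(b + 2)*(b + 4)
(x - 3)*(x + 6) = x^2 + 3*x - 18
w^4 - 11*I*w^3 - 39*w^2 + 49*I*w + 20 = (w - 5*I)*(w - 4*I)*(w - I)^2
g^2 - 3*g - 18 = (g - 6)*(g + 3)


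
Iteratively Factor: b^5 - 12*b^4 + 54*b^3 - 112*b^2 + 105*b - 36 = (b - 3)*(b^4 - 9*b^3 + 27*b^2 - 31*b + 12) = (b - 3)*(b - 1)*(b^3 - 8*b^2 + 19*b - 12) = (b - 3)^2*(b - 1)*(b^2 - 5*b + 4) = (b - 4)*(b - 3)^2*(b - 1)*(b - 1)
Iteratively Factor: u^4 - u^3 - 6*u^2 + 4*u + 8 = (u + 2)*(u^3 - 3*u^2 + 4) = (u - 2)*(u + 2)*(u^2 - u - 2) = (u - 2)^2*(u + 2)*(u + 1)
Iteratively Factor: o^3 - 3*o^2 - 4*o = (o + 1)*(o^2 - 4*o) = (o - 4)*(o + 1)*(o)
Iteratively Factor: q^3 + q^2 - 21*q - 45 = (q + 3)*(q^2 - 2*q - 15) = (q + 3)^2*(q - 5)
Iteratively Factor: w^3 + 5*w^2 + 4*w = (w + 1)*(w^2 + 4*w) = w*(w + 1)*(w + 4)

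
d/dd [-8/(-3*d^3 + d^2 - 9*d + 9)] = 8*(-9*d^2 + 2*d - 9)/(3*d^3 - d^2 + 9*d - 9)^2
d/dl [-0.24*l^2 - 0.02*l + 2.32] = -0.48*l - 0.02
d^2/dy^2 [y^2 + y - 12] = 2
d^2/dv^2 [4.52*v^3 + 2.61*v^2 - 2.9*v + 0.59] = 27.12*v + 5.22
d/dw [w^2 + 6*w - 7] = 2*w + 6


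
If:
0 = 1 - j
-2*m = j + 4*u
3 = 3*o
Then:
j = 1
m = -2*u - 1/2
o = 1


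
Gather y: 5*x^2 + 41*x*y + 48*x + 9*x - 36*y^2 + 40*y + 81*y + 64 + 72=5*x^2 + 57*x - 36*y^2 + y*(41*x + 121) + 136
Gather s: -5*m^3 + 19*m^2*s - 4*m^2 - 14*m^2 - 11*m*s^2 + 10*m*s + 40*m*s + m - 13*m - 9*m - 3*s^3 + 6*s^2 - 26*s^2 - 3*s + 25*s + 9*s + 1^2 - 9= -5*m^3 - 18*m^2 - 21*m - 3*s^3 + s^2*(-11*m - 20) + s*(19*m^2 + 50*m + 31) - 8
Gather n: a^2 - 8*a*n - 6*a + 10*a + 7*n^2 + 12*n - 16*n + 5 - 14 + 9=a^2 + 4*a + 7*n^2 + n*(-8*a - 4)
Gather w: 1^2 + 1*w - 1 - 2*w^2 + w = -2*w^2 + 2*w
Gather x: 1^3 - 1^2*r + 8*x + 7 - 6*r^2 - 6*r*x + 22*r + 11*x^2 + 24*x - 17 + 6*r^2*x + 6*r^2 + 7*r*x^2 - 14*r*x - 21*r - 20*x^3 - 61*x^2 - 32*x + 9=-20*x^3 + x^2*(7*r - 50) + x*(6*r^2 - 20*r)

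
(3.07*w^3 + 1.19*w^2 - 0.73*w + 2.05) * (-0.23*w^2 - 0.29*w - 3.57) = -0.7061*w^5 - 1.164*w^4 - 11.1371*w^3 - 4.5081*w^2 + 2.0116*w - 7.3185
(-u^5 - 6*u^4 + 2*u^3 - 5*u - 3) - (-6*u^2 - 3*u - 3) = -u^5 - 6*u^4 + 2*u^3 + 6*u^2 - 2*u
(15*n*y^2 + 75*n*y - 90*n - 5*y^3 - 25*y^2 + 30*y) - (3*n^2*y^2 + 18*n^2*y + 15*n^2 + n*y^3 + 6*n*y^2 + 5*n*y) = -3*n^2*y^2 - 18*n^2*y - 15*n^2 - n*y^3 + 9*n*y^2 + 70*n*y - 90*n - 5*y^3 - 25*y^2 + 30*y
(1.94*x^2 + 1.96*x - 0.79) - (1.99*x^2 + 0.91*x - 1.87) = -0.05*x^2 + 1.05*x + 1.08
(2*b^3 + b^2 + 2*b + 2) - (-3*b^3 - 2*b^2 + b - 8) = 5*b^3 + 3*b^2 + b + 10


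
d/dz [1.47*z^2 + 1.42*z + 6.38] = 2.94*z + 1.42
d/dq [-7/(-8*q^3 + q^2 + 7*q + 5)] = 7*(-24*q^2 + 2*q + 7)/(-8*q^3 + q^2 + 7*q + 5)^2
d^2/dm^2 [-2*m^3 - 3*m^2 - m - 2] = -12*m - 6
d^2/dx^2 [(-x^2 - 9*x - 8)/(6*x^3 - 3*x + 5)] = 4*(-18*x^6 - 486*x^5 - 891*x^4 + 24*x^3 + 1026*x^2 + 360*x - 116)/(216*x^9 - 324*x^7 + 540*x^6 + 162*x^5 - 540*x^4 + 423*x^3 + 135*x^2 - 225*x + 125)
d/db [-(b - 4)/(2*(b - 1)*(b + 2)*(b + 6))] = (b^3 - 5*b^2/2 - 28*b - 2)/(b^6 + 14*b^5 + 57*b^4 + 32*b^3 - 152*b^2 - 96*b + 144)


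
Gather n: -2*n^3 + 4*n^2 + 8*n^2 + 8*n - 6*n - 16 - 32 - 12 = -2*n^3 + 12*n^2 + 2*n - 60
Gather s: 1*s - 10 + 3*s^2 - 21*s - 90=3*s^2 - 20*s - 100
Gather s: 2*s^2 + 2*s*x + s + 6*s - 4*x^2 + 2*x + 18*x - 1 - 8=2*s^2 + s*(2*x + 7) - 4*x^2 + 20*x - 9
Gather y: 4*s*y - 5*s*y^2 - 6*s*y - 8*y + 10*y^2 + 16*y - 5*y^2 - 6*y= y^2*(5 - 5*s) + y*(2 - 2*s)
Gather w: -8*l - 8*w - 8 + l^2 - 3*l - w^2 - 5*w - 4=l^2 - 11*l - w^2 - 13*w - 12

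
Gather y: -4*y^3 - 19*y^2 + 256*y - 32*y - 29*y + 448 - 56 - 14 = -4*y^3 - 19*y^2 + 195*y + 378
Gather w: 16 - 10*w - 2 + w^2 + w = w^2 - 9*w + 14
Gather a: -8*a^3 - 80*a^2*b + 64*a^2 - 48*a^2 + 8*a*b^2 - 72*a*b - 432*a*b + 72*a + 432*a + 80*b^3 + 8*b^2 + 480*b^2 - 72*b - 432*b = -8*a^3 + a^2*(16 - 80*b) + a*(8*b^2 - 504*b + 504) + 80*b^3 + 488*b^2 - 504*b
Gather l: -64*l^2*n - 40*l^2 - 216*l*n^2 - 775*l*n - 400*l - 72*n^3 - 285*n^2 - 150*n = l^2*(-64*n - 40) + l*(-216*n^2 - 775*n - 400) - 72*n^3 - 285*n^2 - 150*n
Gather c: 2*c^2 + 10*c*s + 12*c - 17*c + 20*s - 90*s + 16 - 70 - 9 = 2*c^2 + c*(10*s - 5) - 70*s - 63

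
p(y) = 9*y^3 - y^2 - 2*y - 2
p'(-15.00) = 6103.00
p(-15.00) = -30572.00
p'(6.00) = 958.00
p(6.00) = 1894.00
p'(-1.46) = 58.47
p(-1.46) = -29.22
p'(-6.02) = 988.53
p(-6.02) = -1989.71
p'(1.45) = 51.87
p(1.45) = 20.44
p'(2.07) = 109.55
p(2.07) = 69.40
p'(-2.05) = 115.57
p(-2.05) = -79.64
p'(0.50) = 3.75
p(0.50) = -2.12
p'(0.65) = 8.11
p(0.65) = -1.25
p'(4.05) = 432.77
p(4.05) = 571.37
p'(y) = 27*y^2 - 2*y - 2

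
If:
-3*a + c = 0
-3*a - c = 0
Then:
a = 0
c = 0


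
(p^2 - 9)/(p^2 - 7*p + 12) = (p + 3)/(p - 4)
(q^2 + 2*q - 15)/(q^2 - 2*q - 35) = (q - 3)/(q - 7)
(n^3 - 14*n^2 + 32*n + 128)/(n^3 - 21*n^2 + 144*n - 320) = (n + 2)/(n - 5)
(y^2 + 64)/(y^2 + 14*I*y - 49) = (y^2 + 64)/(y^2 + 14*I*y - 49)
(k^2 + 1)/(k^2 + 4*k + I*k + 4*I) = (k - I)/(k + 4)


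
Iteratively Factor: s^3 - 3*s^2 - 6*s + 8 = (s + 2)*(s^2 - 5*s + 4) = (s - 4)*(s + 2)*(s - 1)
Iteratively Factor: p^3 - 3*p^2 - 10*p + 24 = (p - 4)*(p^2 + p - 6) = (p - 4)*(p - 2)*(p + 3)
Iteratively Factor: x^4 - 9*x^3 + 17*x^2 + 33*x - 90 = (x - 3)*(x^3 - 6*x^2 - x + 30) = (x - 5)*(x - 3)*(x^2 - x - 6) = (x - 5)*(x - 3)*(x + 2)*(x - 3)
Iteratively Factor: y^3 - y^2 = (y)*(y^2 - y) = y^2*(y - 1)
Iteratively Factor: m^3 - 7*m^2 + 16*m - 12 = (m - 2)*(m^2 - 5*m + 6) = (m - 2)^2*(m - 3)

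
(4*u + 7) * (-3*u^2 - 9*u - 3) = -12*u^3 - 57*u^2 - 75*u - 21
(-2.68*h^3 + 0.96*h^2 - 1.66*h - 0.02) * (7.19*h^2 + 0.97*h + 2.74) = -19.2692*h^5 + 4.3028*h^4 - 18.3474*h^3 + 0.8764*h^2 - 4.5678*h - 0.0548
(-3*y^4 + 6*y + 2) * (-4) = 12*y^4 - 24*y - 8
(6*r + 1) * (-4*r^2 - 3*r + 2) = -24*r^3 - 22*r^2 + 9*r + 2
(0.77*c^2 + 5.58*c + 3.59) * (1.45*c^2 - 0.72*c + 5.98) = 1.1165*c^4 + 7.5366*c^3 + 5.7925*c^2 + 30.7836*c + 21.4682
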